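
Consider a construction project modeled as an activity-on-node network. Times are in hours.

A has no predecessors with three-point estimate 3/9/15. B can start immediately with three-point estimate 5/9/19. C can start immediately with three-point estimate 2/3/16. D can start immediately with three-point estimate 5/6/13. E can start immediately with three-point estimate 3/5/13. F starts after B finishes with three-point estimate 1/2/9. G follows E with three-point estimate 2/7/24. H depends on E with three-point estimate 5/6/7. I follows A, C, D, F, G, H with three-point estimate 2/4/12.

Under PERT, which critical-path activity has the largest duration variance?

te_A = (3 + 4·9 + 15)/6 = 54/6 = 9; σ²_A = ((15−3)/6)² = 4.000
te_B = (5 + 4·9 + 19)/6 = 60/6 = 10; σ²_B = ((19−5)/6)² = 5.444
te_C = (2 + 4·3 + 16)/6 = 30/6 = 5; σ²_C = ((16−2)/6)² = 5.444
te_D = (5 + 4·6 + 13)/6 = 42/6 = 7; σ²_D = ((13−5)/6)² = 1.778
te_E = (3 + 4·5 + 13)/6 = 36/6 = 6; σ²_E = ((13−3)/6)² = 2.778
te_F = (1 + 4·2 + 9)/6 = 18/6 = 3; σ²_F = ((9−1)/6)² = 1.778
te_G = (2 + 4·7 + 24)/6 = 54/6 = 9; σ²_G = ((24−2)/6)² = 13.444
te_H = (5 + 4·6 + 7)/6 = 36/6 = 6; σ²_H = ((7−5)/6)² = 0.111
te_I = (2 + 4·4 + 12)/6 = 30/6 = 5; σ²_I = ((12−2)/6)² = 2.778

Forward pass:
ES_A = 0; EF_A = 9
ES_B = 0; EF_B = 10
ES_C = 0; EF_C = 5
ES_D = 0; EF_D = 7
ES_E = 0; EF_E = 6
ES_F = 10; EF_F = 10+3 = 13
ES_G = 6; EF_G = 6+9 = 15
ES_H = 6; EF_H = 6+6 = 12
ES_I = max(EF_A=9, EF_C=5, EF_D=7, EF_F=13, EF_G=15, EF_H=12) = 15; EF_I = 15+5 = 20
Expected project duration μ = 20 hours. Critical path: E → G → I.

Variances on critical path: σ²_E=2.778, σ²_G=13.444, σ²_I=2.778.
Largest is σ²_G = 13.444.

G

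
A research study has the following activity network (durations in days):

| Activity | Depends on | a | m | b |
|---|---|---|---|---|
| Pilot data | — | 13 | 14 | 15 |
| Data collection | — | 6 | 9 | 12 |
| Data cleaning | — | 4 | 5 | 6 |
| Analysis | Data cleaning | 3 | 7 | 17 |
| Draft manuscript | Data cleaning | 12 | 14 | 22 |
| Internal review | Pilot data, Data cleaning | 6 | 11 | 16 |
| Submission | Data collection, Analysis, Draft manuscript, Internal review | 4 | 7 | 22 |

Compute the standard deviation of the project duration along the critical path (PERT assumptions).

te_Pilot data = (13 + 4·14 + 15)/6 = 84/6 = 14; σ²_Pilot data = ((15−13)/6)² = 0.111
te_Data collection = (6 + 4·9 + 12)/6 = 54/6 = 9; σ²_Data collection = ((12−6)/6)² = 1.000
te_Data cleaning = (4 + 4·5 + 6)/6 = 30/6 = 5; σ²_Data cleaning = ((6−4)/6)² = 0.111
te_Analysis = (3 + 4·7 + 17)/6 = 48/6 = 8; σ²_Analysis = ((17−3)/6)² = 5.444
te_Draft manuscript = (12 + 4·14 + 22)/6 = 90/6 = 15; σ²_Draft manuscript = ((22−12)/6)² = 2.778
te_Internal review = (6 + 4·11 + 16)/6 = 66/6 = 11; σ²_Internal review = ((16−6)/6)² = 2.778
te_Submission = (4 + 4·7 + 22)/6 = 54/6 = 9; σ²_Submission = ((22−4)/6)² = 9.000

Forward pass:
ES_Pilot data = 0; EF_Pilot data = 14
ES_Data collection = 0; EF_Data collection = 9
ES_Data cleaning = 0; EF_Data cleaning = 5
ES_Analysis = 5; EF_Analysis = 5+8 = 13
ES_Draft manuscript = 5; EF_Draft manuscript = 5+15 = 20
ES_Internal review = max(EF_Pilot data=14, EF_Data cleaning=5) = 14; EF_Internal review = 14+11 = 25
ES_Submission = max(EF_Data collection=9, EF_Analysis=13, EF_Draft manuscript=20, EF_Internal review=25) = 25; EF_Submission = 25+9 = 34
Expected project duration μ = 34 days. Critical path: Pilot data → Internal review → Submission.

Variance along critical path = 0.111 + 2.778 + 9.000 = 11.889
σ = √11.889 = 3.448 days

3.45 days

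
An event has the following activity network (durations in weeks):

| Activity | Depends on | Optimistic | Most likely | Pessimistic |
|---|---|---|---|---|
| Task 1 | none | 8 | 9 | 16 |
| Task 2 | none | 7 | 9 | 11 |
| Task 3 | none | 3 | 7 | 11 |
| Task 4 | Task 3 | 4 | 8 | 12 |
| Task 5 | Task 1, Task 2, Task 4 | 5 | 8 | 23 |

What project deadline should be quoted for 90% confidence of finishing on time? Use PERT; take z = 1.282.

te_Task 1 = (8 + 4·9 + 16)/6 = 60/6 = 10; σ²_Task 1 = ((16−8)/6)² = 1.778
te_Task 2 = (7 + 4·9 + 11)/6 = 54/6 = 9; σ²_Task 2 = ((11−7)/6)² = 0.444
te_Task 3 = (3 + 4·7 + 11)/6 = 42/6 = 7; σ²_Task 3 = ((11−3)/6)² = 1.778
te_Task 4 = (4 + 4·8 + 12)/6 = 48/6 = 8; σ²_Task 4 = ((12−4)/6)² = 1.778
te_Task 5 = (5 + 4·8 + 23)/6 = 60/6 = 10; σ²_Task 5 = ((23−5)/6)² = 9.000

Forward pass:
ES_Task 1 = 0; EF_Task 1 = 10
ES_Task 2 = 0; EF_Task 2 = 9
ES_Task 3 = 0; EF_Task 3 = 7
ES_Task 4 = 7; EF_Task 4 = 7+8 = 15
ES_Task 5 = max(EF_Task 1=10, EF_Task 2=9, EF_Task 4=15) = 15; EF_Task 5 = 15+10 = 25
Expected project duration μ = 25 weeks. Critical path: Task 3 → Task 4 → Task 5.

Variance along critical path = 1.778 + 1.778 + 9.000 = 12.556; σ = 3.543 weeks.
D = μ + z·σ = 25 + 1.282·3.543 = 29.5 weeks

29.5 weeks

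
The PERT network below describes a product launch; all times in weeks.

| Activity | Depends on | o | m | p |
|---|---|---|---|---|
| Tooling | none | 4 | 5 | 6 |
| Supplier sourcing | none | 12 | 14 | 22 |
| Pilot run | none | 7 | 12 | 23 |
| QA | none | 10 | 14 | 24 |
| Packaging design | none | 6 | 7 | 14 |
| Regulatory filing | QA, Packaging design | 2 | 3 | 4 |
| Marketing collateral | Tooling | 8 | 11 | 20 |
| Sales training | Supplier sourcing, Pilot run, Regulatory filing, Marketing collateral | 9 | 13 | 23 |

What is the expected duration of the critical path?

te_Tooling = (4 + 4·5 + 6)/6 = 30/6 = 5
te_Supplier sourcing = (12 + 4·14 + 22)/6 = 90/6 = 15
te_Pilot run = (7 + 4·12 + 23)/6 = 78/6 = 13
te_QA = (10 + 4·14 + 24)/6 = 90/6 = 15
te_Packaging design = (6 + 4·7 + 14)/6 = 48/6 = 8
te_Regulatory filing = (2 + 4·3 + 4)/6 = 18/6 = 3
te_Marketing collateral = (8 + 4·11 + 20)/6 = 72/6 = 12
te_Sales training = (9 + 4·13 + 23)/6 = 84/6 = 14

Forward pass:
ES_Tooling = 0; EF_Tooling = 5
ES_Supplier sourcing = 0; EF_Supplier sourcing = 15
ES_Pilot run = 0; EF_Pilot run = 13
ES_QA = 0; EF_QA = 15
ES_Packaging design = 0; EF_Packaging design = 8
ES_Regulatory filing = max(EF_QA=15, EF_Packaging design=8) = 15; EF_Regulatory filing = 15+3 = 18
ES_Marketing collateral = 5; EF_Marketing collateral = 5+12 = 17
ES_Sales training = max(EF_Supplier sourcing=15, EF_Pilot run=13, EF_Regulatory filing=18, EF_Marketing collateral=17) = 18; EF_Sales training = 18+14 = 32
Expected project duration μ = 32 weeks. Critical path: QA → Regulatory filing → Sales training.

32 weeks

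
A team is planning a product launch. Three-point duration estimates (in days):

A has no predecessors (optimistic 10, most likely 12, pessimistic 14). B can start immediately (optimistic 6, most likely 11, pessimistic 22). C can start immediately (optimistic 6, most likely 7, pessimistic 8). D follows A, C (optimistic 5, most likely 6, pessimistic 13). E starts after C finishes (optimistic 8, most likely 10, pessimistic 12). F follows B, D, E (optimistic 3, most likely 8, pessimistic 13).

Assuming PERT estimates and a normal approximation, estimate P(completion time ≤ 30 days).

0.910

te_A = (10 + 4·12 + 14)/6 = 72/6 = 12; σ²_A = ((14−10)/6)² = 0.444
te_B = (6 + 4·11 + 22)/6 = 72/6 = 12; σ²_B = ((22−6)/6)² = 7.111
te_C = (6 + 4·7 + 8)/6 = 42/6 = 7; σ²_C = ((8−6)/6)² = 0.111
te_D = (5 + 4·6 + 13)/6 = 42/6 = 7; σ²_D = ((13−5)/6)² = 1.778
te_E = (8 + 4·10 + 12)/6 = 60/6 = 10; σ²_E = ((12−8)/6)² = 0.444
te_F = (3 + 4·8 + 13)/6 = 48/6 = 8; σ²_F = ((13−3)/6)² = 2.778

Forward pass:
ES_A = 0; EF_A = 12
ES_B = 0; EF_B = 12
ES_C = 0; EF_C = 7
ES_D = max(EF_A=12, EF_C=7) = 12; EF_D = 12+7 = 19
ES_E = 7; EF_E = 7+10 = 17
ES_F = max(EF_B=12, EF_D=19, EF_E=17) = 19; EF_F = 19+8 = 27
Expected project duration μ = 27 days. Critical path: A → D → F.

Variance along critical path = 0.444 + 1.778 + 2.778 = 5.000; σ = √5.000 = 2.236 days.
Z = (30 − 27) / 2.236 = 1.342
P(T ≤ 30) = Φ(1.342) ≈ 0.910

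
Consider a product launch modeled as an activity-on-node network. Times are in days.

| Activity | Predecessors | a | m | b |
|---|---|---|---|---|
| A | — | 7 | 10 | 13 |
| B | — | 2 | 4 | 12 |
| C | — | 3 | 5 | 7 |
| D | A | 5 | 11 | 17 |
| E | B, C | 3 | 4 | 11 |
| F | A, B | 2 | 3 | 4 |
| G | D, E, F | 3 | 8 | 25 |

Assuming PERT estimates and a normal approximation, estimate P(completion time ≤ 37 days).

te_A = (7 + 4·10 + 13)/6 = 60/6 = 10; σ²_A = ((13−7)/6)² = 1.000
te_B = (2 + 4·4 + 12)/6 = 30/6 = 5; σ²_B = ((12−2)/6)² = 2.778
te_C = (3 + 4·5 + 7)/6 = 30/6 = 5; σ²_C = ((7−3)/6)² = 0.444
te_D = (5 + 4·11 + 17)/6 = 66/6 = 11; σ²_D = ((17−5)/6)² = 4.000
te_E = (3 + 4·4 + 11)/6 = 30/6 = 5; σ²_E = ((11−3)/6)² = 1.778
te_F = (2 + 4·3 + 4)/6 = 18/6 = 3; σ²_F = ((4−2)/6)² = 0.111
te_G = (3 + 4·8 + 25)/6 = 60/6 = 10; σ²_G = ((25−3)/6)² = 13.444

Forward pass:
ES_A = 0; EF_A = 10
ES_B = 0; EF_B = 5
ES_C = 0; EF_C = 5
ES_D = 10; EF_D = 10+11 = 21
ES_E = max(EF_B=5, EF_C=5) = 5; EF_E = 5+5 = 10
ES_F = max(EF_A=10, EF_B=5) = 10; EF_F = 10+3 = 13
ES_G = max(EF_D=21, EF_E=10, EF_F=13) = 21; EF_G = 21+10 = 31
Expected project duration μ = 31 days. Critical path: A → D → G.

Variance along critical path = 1.000 + 4.000 + 13.444 = 18.444; σ = √18.444 = 4.295 days.
Z = (37 − 31) / 4.295 = 1.397
P(T ≤ 37) = Φ(1.397) ≈ 0.919

0.919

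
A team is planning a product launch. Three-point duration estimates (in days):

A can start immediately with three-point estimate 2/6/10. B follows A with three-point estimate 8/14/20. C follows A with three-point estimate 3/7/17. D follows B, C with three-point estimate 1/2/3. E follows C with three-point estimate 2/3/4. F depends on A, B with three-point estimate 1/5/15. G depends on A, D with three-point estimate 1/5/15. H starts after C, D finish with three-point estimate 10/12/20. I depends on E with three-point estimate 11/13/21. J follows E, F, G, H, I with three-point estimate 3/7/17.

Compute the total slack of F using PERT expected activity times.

te_A = (2 + 4·6 + 10)/6 = 36/6 = 6
te_B = (8 + 4·14 + 20)/6 = 84/6 = 14
te_C = (3 + 4·7 + 17)/6 = 48/6 = 8
te_D = (1 + 4·2 + 3)/6 = 12/6 = 2
te_E = (2 + 4·3 + 4)/6 = 18/6 = 3
te_F = (1 + 4·5 + 15)/6 = 36/6 = 6
te_G = (1 + 4·5 + 15)/6 = 36/6 = 6
te_H = (10 + 4·12 + 20)/6 = 78/6 = 13
te_I = (11 + 4·13 + 21)/6 = 84/6 = 14
te_J = (3 + 4·7 + 17)/6 = 48/6 = 8

Forward pass:
ES_A = 0; EF_A = 6
ES_B = 6; EF_B = 6+14 = 20
ES_C = 6; EF_C = 6+8 = 14
ES_D = max(EF_B=20, EF_C=14) = 20; EF_D = 20+2 = 22
ES_E = 14; EF_E = 14+3 = 17
ES_F = max(EF_A=6, EF_B=20) = 20; EF_F = 20+6 = 26
ES_G = max(EF_A=6, EF_D=22) = 22; EF_G = 22+6 = 28
ES_H = max(EF_C=14, EF_D=22) = 22; EF_H = 22+13 = 35
ES_I = 17; EF_I = 17+14 = 31
ES_J = max(EF_E=17, EF_F=26, EF_G=28, EF_H=35, EF_I=31) = 35; EF_J = 35+8 = 43
Expected project duration μ = 43 days. Critical path: A → B → D → H → J.

Backward pass:
LF_J = 43; LS_J = 43−8 = 35
LF_I = LS_J = 35; LS_I = 35−14 = 21
LF_H = LS_J = 35; LS_H = 35−13 = 22
LF_G = LS_J = 35; LS_G = 35−6 = 29
LF_F = LS_J = 35; LS_F = 35−6 = 29
LF_E = min(LS_I=21, LS_J=35) = 21; LS_E = 21−3 = 18
LF_D = min(LS_G=29, LS_H=22) = 22; LS_D = 22−2 = 20
LF_C = min(LS_D=20, LS_E=18, LS_H=22) = 18; LS_C = 18−8 = 10
LF_B = min(LS_D=20, LS_F=29) = 20; LS_B = 20−14 = 6
LF_A = min(LS_B=6, LS_C=10, LS_F=29, LS_G=29) = 6; LS_A = 6−6 = 0
Slack_F = LS_F − ES_F = 29 − 20 = 9

9 days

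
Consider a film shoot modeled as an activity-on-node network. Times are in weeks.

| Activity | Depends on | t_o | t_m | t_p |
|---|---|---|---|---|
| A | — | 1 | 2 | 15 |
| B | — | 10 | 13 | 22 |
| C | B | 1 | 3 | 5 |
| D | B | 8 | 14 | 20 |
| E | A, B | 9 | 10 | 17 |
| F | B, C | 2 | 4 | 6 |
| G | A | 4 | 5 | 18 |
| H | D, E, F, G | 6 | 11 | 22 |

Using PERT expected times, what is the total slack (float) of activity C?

te_A = (1 + 4·2 + 15)/6 = 24/6 = 4
te_B = (10 + 4·13 + 22)/6 = 84/6 = 14
te_C = (1 + 4·3 + 5)/6 = 18/6 = 3
te_D = (8 + 4·14 + 20)/6 = 84/6 = 14
te_E = (9 + 4·10 + 17)/6 = 66/6 = 11
te_F = (2 + 4·4 + 6)/6 = 24/6 = 4
te_G = (4 + 4·5 + 18)/6 = 42/6 = 7
te_H = (6 + 4·11 + 22)/6 = 72/6 = 12

Forward pass:
ES_A = 0; EF_A = 4
ES_B = 0; EF_B = 14
ES_C = 14; EF_C = 14+3 = 17
ES_D = 14; EF_D = 14+14 = 28
ES_E = max(EF_A=4, EF_B=14) = 14; EF_E = 14+11 = 25
ES_F = max(EF_B=14, EF_C=17) = 17; EF_F = 17+4 = 21
ES_G = 4; EF_G = 4+7 = 11
ES_H = max(EF_D=28, EF_E=25, EF_F=21, EF_G=11) = 28; EF_H = 28+12 = 40
Expected project duration μ = 40 weeks. Critical path: B → D → H.

Backward pass:
LF_H = 40; LS_H = 40−12 = 28
LF_G = LS_H = 28; LS_G = 28−7 = 21
LF_F = LS_H = 28; LS_F = 28−4 = 24
LF_E = LS_H = 28; LS_E = 28−11 = 17
LF_D = LS_H = 28; LS_D = 28−14 = 14
LF_C = LS_F = 24; LS_C = 24−3 = 21
LF_B = min(LS_C=21, LS_D=14, LS_E=17, LS_F=24) = 14; LS_B = 14−14 = 0
LF_A = min(LS_E=17, LS_G=21) = 17; LS_A = 17−4 = 13
Slack_C = LS_C − ES_C = 21 − 14 = 7

7 weeks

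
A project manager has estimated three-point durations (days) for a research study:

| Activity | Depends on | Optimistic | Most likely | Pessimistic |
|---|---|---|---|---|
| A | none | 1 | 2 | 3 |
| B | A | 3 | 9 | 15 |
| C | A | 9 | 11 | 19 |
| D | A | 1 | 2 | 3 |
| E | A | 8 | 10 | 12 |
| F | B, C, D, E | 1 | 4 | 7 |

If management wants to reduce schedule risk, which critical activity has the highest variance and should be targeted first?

te_A = (1 + 4·2 + 3)/6 = 12/6 = 2; σ²_A = ((3−1)/6)² = 0.111
te_B = (3 + 4·9 + 15)/6 = 54/6 = 9; σ²_B = ((15−3)/6)² = 4.000
te_C = (9 + 4·11 + 19)/6 = 72/6 = 12; σ²_C = ((19−9)/6)² = 2.778
te_D = (1 + 4·2 + 3)/6 = 12/6 = 2; σ²_D = ((3−1)/6)² = 0.111
te_E = (8 + 4·10 + 12)/6 = 60/6 = 10; σ²_E = ((12−8)/6)² = 0.444
te_F = (1 + 4·4 + 7)/6 = 24/6 = 4; σ²_F = ((7−1)/6)² = 1.000

Forward pass:
ES_A = 0; EF_A = 2
ES_B = 2; EF_B = 2+9 = 11
ES_C = 2; EF_C = 2+12 = 14
ES_D = 2; EF_D = 2+2 = 4
ES_E = 2; EF_E = 2+10 = 12
ES_F = max(EF_B=11, EF_C=14, EF_D=4, EF_E=12) = 14; EF_F = 14+4 = 18
Expected project duration μ = 18 days. Critical path: A → C → F.

Variances on critical path: σ²_A=0.111, σ²_C=2.778, σ²_F=1.000.
Largest is σ²_C = 2.778.

C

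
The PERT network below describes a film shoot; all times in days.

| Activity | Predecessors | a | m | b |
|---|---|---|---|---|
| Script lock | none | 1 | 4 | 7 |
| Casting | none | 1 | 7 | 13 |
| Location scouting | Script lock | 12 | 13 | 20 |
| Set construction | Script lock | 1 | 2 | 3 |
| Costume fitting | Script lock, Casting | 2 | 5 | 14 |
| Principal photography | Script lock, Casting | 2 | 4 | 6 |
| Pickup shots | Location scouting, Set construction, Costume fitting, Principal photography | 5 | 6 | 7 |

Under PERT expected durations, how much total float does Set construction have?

te_Script lock = (1 + 4·4 + 7)/6 = 24/6 = 4
te_Casting = (1 + 4·7 + 13)/6 = 42/6 = 7
te_Location scouting = (12 + 4·13 + 20)/6 = 84/6 = 14
te_Set construction = (1 + 4·2 + 3)/6 = 12/6 = 2
te_Costume fitting = (2 + 4·5 + 14)/6 = 36/6 = 6
te_Principal photography = (2 + 4·4 + 6)/6 = 24/6 = 4
te_Pickup shots = (5 + 4·6 + 7)/6 = 36/6 = 6

Forward pass:
ES_Script lock = 0; EF_Script lock = 4
ES_Casting = 0; EF_Casting = 7
ES_Location scouting = 4; EF_Location scouting = 4+14 = 18
ES_Set construction = 4; EF_Set construction = 4+2 = 6
ES_Costume fitting = max(EF_Script lock=4, EF_Casting=7) = 7; EF_Costume fitting = 7+6 = 13
ES_Principal photography = max(EF_Script lock=4, EF_Casting=7) = 7; EF_Principal photography = 7+4 = 11
ES_Pickup shots = max(EF_Location scouting=18, EF_Set construction=6, EF_Costume fitting=13, EF_Principal photography=11) = 18; EF_Pickup shots = 18+6 = 24
Expected project duration μ = 24 days. Critical path: Script lock → Location scouting → Pickup shots.

Backward pass:
LF_Pickup shots = 24; LS_Pickup shots = 24−6 = 18
LF_Principal photography = LS_Pickup shots = 18; LS_Principal photography = 18−4 = 14
LF_Costume fitting = LS_Pickup shots = 18; LS_Costume fitting = 18−6 = 12
LF_Set construction = LS_Pickup shots = 18; LS_Set construction = 18−2 = 16
LF_Location scouting = LS_Pickup shots = 18; LS_Location scouting = 18−14 = 4
LF_Casting = min(LS_Costume fitting=12, LS_Principal photography=14) = 12; LS_Casting = 12−7 = 5
LF_Script lock = min(LS_Location scouting=4, LS_Set construction=16, LS_Costume fitting=12, LS_Principal photography=14) = 4; LS_Script lock = 4−4 = 0
Slack_Set construction = LS_Set construction − ES_Set construction = 16 − 4 = 12

12 days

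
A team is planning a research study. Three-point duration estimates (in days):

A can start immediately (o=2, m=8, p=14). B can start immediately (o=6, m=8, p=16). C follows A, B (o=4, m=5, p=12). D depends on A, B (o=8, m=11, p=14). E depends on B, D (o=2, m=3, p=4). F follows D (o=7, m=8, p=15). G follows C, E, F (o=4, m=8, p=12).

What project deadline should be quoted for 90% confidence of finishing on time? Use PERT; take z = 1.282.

40.5 days

te_A = (2 + 4·8 + 14)/6 = 48/6 = 8; σ²_A = ((14−2)/6)² = 4.000
te_B = (6 + 4·8 + 16)/6 = 54/6 = 9; σ²_B = ((16−6)/6)² = 2.778
te_C = (4 + 4·5 + 12)/6 = 36/6 = 6; σ²_C = ((12−4)/6)² = 1.778
te_D = (8 + 4·11 + 14)/6 = 66/6 = 11; σ²_D = ((14−8)/6)² = 1.000
te_E = (2 + 4·3 + 4)/6 = 18/6 = 3; σ²_E = ((4−2)/6)² = 0.111
te_F = (7 + 4·8 + 15)/6 = 54/6 = 9; σ²_F = ((15−7)/6)² = 1.778
te_G = (4 + 4·8 + 12)/6 = 48/6 = 8; σ²_G = ((12−4)/6)² = 1.778

Forward pass:
ES_A = 0; EF_A = 8
ES_B = 0; EF_B = 9
ES_C = max(EF_A=8, EF_B=9) = 9; EF_C = 9+6 = 15
ES_D = max(EF_A=8, EF_B=9) = 9; EF_D = 9+11 = 20
ES_E = max(EF_B=9, EF_D=20) = 20; EF_E = 20+3 = 23
ES_F = 20; EF_F = 20+9 = 29
ES_G = max(EF_C=15, EF_E=23, EF_F=29) = 29; EF_G = 29+8 = 37
Expected project duration μ = 37 days. Critical path: B → D → F → G.

Variance along critical path = 2.778 + 1.000 + 1.778 + 1.778 = 7.333; σ = 2.708 days.
D = μ + z·σ = 37 + 1.282·2.708 = 40.5 days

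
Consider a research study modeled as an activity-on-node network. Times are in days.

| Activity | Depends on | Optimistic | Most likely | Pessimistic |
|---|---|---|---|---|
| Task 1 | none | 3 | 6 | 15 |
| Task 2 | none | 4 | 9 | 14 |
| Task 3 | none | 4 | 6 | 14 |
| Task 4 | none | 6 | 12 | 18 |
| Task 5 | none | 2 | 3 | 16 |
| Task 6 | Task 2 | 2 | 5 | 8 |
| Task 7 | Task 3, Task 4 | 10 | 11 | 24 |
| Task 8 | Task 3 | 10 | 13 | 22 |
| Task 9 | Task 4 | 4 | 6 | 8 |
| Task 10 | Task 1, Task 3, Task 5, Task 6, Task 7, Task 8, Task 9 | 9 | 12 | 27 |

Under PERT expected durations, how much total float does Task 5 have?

20 days

te_Task 1 = (3 + 4·6 + 15)/6 = 42/6 = 7
te_Task 2 = (4 + 4·9 + 14)/6 = 54/6 = 9
te_Task 3 = (4 + 4·6 + 14)/6 = 42/6 = 7
te_Task 4 = (6 + 4·12 + 18)/6 = 72/6 = 12
te_Task 5 = (2 + 4·3 + 16)/6 = 30/6 = 5
te_Task 6 = (2 + 4·5 + 8)/6 = 30/6 = 5
te_Task 7 = (10 + 4·11 + 24)/6 = 78/6 = 13
te_Task 8 = (10 + 4·13 + 22)/6 = 84/6 = 14
te_Task 9 = (4 + 4·6 + 8)/6 = 36/6 = 6
te_Task 10 = (9 + 4·12 + 27)/6 = 84/6 = 14

Forward pass:
ES_Task 1 = 0; EF_Task 1 = 7
ES_Task 2 = 0; EF_Task 2 = 9
ES_Task 3 = 0; EF_Task 3 = 7
ES_Task 4 = 0; EF_Task 4 = 12
ES_Task 5 = 0; EF_Task 5 = 5
ES_Task 6 = 9; EF_Task 6 = 9+5 = 14
ES_Task 7 = max(EF_Task 3=7, EF_Task 4=12) = 12; EF_Task 7 = 12+13 = 25
ES_Task 8 = 7; EF_Task 8 = 7+14 = 21
ES_Task 9 = 12; EF_Task 9 = 12+6 = 18
ES_Task 10 = max(EF_Task 1=7, EF_Task 3=7, EF_Task 5=5, EF_Task 6=14, EF_Task 7=25, EF_Task 8=21, EF_Task 9=18) = 25; EF_Task 10 = 25+14 = 39
Expected project duration μ = 39 days. Critical path: Task 4 → Task 7 → Task 10.

Backward pass:
LF_Task 10 = 39; LS_Task 10 = 39−14 = 25
LF_Task 9 = LS_Task 10 = 25; LS_Task 9 = 25−6 = 19
LF_Task 8 = LS_Task 10 = 25; LS_Task 8 = 25−14 = 11
LF_Task 7 = LS_Task 10 = 25; LS_Task 7 = 25−13 = 12
LF_Task 6 = LS_Task 10 = 25; LS_Task 6 = 25−5 = 20
LF_Task 5 = LS_Task 10 = 25; LS_Task 5 = 25−5 = 20
LF_Task 4 = min(LS_Task 7=12, LS_Task 9=19) = 12; LS_Task 4 = 12−12 = 0
LF_Task 3 = min(LS_Task 7=12, LS_Task 8=11, LS_Task 10=25) = 11; LS_Task 3 = 11−7 = 4
LF_Task 2 = LS_Task 6 = 20; LS_Task 2 = 20−9 = 11
LF_Task 1 = LS_Task 10 = 25; LS_Task 1 = 25−7 = 18
Slack_Task 5 = LS_Task 5 − ES_Task 5 = 20 − 0 = 20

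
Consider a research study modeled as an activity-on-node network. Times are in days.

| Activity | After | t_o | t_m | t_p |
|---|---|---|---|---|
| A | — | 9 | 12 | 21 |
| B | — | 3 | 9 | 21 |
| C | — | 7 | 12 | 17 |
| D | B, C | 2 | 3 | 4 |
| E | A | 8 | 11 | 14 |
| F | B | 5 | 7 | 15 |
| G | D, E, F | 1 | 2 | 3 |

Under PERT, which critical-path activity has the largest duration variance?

te_A = (9 + 4·12 + 21)/6 = 78/6 = 13; σ²_A = ((21−9)/6)² = 4.000
te_B = (3 + 4·9 + 21)/6 = 60/6 = 10; σ²_B = ((21−3)/6)² = 9.000
te_C = (7 + 4·12 + 17)/6 = 72/6 = 12; σ²_C = ((17−7)/6)² = 2.778
te_D = (2 + 4·3 + 4)/6 = 18/6 = 3; σ²_D = ((4−2)/6)² = 0.111
te_E = (8 + 4·11 + 14)/6 = 66/6 = 11; σ²_E = ((14−8)/6)² = 1.000
te_F = (5 + 4·7 + 15)/6 = 48/6 = 8; σ²_F = ((15−5)/6)² = 2.778
te_G = (1 + 4·2 + 3)/6 = 12/6 = 2; σ²_G = ((3−1)/6)² = 0.111

Forward pass:
ES_A = 0; EF_A = 13
ES_B = 0; EF_B = 10
ES_C = 0; EF_C = 12
ES_D = max(EF_B=10, EF_C=12) = 12; EF_D = 12+3 = 15
ES_E = 13; EF_E = 13+11 = 24
ES_F = 10; EF_F = 10+8 = 18
ES_G = max(EF_D=15, EF_E=24, EF_F=18) = 24; EF_G = 24+2 = 26
Expected project duration μ = 26 days. Critical path: A → E → G.

Variances on critical path: σ²_A=4.000, σ²_E=1.000, σ²_G=0.111.
Largest is σ²_A = 4.000.

A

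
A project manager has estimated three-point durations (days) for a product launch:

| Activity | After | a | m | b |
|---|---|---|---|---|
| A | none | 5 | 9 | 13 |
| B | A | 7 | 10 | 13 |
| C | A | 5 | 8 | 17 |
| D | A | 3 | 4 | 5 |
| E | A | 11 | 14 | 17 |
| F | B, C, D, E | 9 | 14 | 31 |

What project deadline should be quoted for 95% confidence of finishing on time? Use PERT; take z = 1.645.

te_A = (5 + 4·9 + 13)/6 = 54/6 = 9; σ²_A = ((13−5)/6)² = 1.778
te_B = (7 + 4·10 + 13)/6 = 60/6 = 10; σ²_B = ((13−7)/6)² = 1.000
te_C = (5 + 4·8 + 17)/6 = 54/6 = 9; σ²_C = ((17−5)/6)² = 4.000
te_D = (3 + 4·4 + 5)/6 = 24/6 = 4; σ²_D = ((5−3)/6)² = 0.111
te_E = (11 + 4·14 + 17)/6 = 84/6 = 14; σ²_E = ((17−11)/6)² = 1.000
te_F = (9 + 4·14 + 31)/6 = 96/6 = 16; σ²_F = ((31−9)/6)² = 13.444

Forward pass:
ES_A = 0; EF_A = 9
ES_B = 9; EF_B = 9+10 = 19
ES_C = 9; EF_C = 9+9 = 18
ES_D = 9; EF_D = 9+4 = 13
ES_E = 9; EF_E = 9+14 = 23
ES_F = max(EF_B=19, EF_C=18, EF_D=13, EF_E=23) = 23; EF_F = 23+16 = 39
Expected project duration μ = 39 days. Critical path: A → E → F.

Variance along critical path = 1.778 + 1.000 + 13.444 = 16.222; σ = 4.028 days.
D = μ + z·σ = 39 + 1.645·4.028 = 45.6 days

45.6 days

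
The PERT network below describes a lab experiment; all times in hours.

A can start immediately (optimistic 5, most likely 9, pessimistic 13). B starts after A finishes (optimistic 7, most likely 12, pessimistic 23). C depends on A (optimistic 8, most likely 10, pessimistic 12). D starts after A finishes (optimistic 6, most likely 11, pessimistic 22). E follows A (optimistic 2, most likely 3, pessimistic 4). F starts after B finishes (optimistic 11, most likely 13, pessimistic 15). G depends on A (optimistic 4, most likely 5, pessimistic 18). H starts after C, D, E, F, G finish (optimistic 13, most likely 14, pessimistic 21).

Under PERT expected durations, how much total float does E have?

23 hours

te_A = (5 + 4·9 + 13)/6 = 54/6 = 9
te_B = (7 + 4·12 + 23)/6 = 78/6 = 13
te_C = (8 + 4·10 + 12)/6 = 60/6 = 10
te_D = (6 + 4·11 + 22)/6 = 72/6 = 12
te_E = (2 + 4·3 + 4)/6 = 18/6 = 3
te_F = (11 + 4·13 + 15)/6 = 78/6 = 13
te_G = (4 + 4·5 + 18)/6 = 42/6 = 7
te_H = (13 + 4·14 + 21)/6 = 90/6 = 15

Forward pass:
ES_A = 0; EF_A = 9
ES_B = 9; EF_B = 9+13 = 22
ES_C = 9; EF_C = 9+10 = 19
ES_D = 9; EF_D = 9+12 = 21
ES_E = 9; EF_E = 9+3 = 12
ES_F = 22; EF_F = 22+13 = 35
ES_G = 9; EF_G = 9+7 = 16
ES_H = max(EF_C=19, EF_D=21, EF_E=12, EF_F=35, EF_G=16) = 35; EF_H = 35+15 = 50
Expected project duration μ = 50 hours. Critical path: A → B → F → H.

Backward pass:
LF_H = 50; LS_H = 50−15 = 35
LF_G = LS_H = 35; LS_G = 35−7 = 28
LF_F = LS_H = 35; LS_F = 35−13 = 22
LF_E = LS_H = 35; LS_E = 35−3 = 32
LF_D = LS_H = 35; LS_D = 35−12 = 23
LF_C = LS_H = 35; LS_C = 35−10 = 25
LF_B = LS_F = 22; LS_B = 22−13 = 9
LF_A = min(LS_B=9, LS_C=25, LS_D=23, LS_E=32, LS_G=28) = 9; LS_A = 9−9 = 0
Slack_E = LS_E − ES_E = 32 − 9 = 23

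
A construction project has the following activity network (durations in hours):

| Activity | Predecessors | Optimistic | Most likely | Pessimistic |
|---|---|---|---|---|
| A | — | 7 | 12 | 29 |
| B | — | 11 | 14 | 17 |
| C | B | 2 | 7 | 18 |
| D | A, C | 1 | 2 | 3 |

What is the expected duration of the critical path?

24 hours

te_A = (7 + 4·12 + 29)/6 = 84/6 = 14
te_B = (11 + 4·14 + 17)/6 = 84/6 = 14
te_C = (2 + 4·7 + 18)/6 = 48/6 = 8
te_D = (1 + 4·2 + 3)/6 = 12/6 = 2

Forward pass:
ES_A = 0; EF_A = 14
ES_B = 0; EF_B = 14
ES_C = 14; EF_C = 14+8 = 22
ES_D = max(EF_A=14, EF_C=22) = 22; EF_D = 22+2 = 24
Expected project duration μ = 24 hours. Critical path: B → C → D.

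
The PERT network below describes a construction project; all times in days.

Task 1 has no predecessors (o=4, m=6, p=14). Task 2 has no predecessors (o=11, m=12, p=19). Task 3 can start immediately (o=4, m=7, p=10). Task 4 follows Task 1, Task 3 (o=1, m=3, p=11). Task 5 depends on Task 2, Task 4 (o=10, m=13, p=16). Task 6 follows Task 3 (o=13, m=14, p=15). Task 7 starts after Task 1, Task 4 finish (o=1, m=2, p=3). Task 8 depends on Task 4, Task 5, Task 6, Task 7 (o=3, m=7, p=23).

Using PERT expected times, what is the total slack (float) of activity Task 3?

te_Task 1 = (4 + 4·6 + 14)/6 = 42/6 = 7
te_Task 2 = (11 + 4·12 + 19)/6 = 78/6 = 13
te_Task 3 = (4 + 4·7 + 10)/6 = 42/6 = 7
te_Task 4 = (1 + 4·3 + 11)/6 = 24/6 = 4
te_Task 5 = (10 + 4·13 + 16)/6 = 78/6 = 13
te_Task 6 = (13 + 4·14 + 15)/6 = 84/6 = 14
te_Task 7 = (1 + 4·2 + 3)/6 = 12/6 = 2
te_Task 8 = (3 + 4·7 + 23)/6 = 54/6 = 9

Forward pass:
ES_Task 1 = 0; EF_Task 1 = 7
ES_Task 2 = 0; EF_Task 2 = 13
ES_Task 3 = 0; EF_Task 3 = 7
ES_Task 4 = max(EF_Task 1=7, EF_Task 3=7) = 7; EF_Task 4 = 7+4 = 11
ES_Task 5 = max(EF_Task 2=13, EF_Task 4=11) = 13; EF_Task 5 = 13+13 = 26
ES_Task 6 = 7; EF_Task 6 = 7+14 = 21
ES_Task 7 = max(EF_Task 1=7, EF_Task 4=11) = 11; EF_Task 7 = 11+2 = 13
ES_Task 8 = max(EF_Task 4=11, EF_Task 5=26, EF_Task 6=21, EF_Task 7=13) = 26; EF_Task 8 = 26+9 = 35
Expected project duration μ = 35 days. Critical path: Task 2 → Task 5 → Task 8.

Backward pass:
LF_Task 8 = 35; LS_Task 8 = 35−9 = 26
LF_Task 7 = LS_Task 8 = 26; LS_Task 7 = 26−2 = 24
LF_Task 6 = LS_Task 8 = 26; LS_Task 6 = 26−14 = 12
LF_Task 5 = LS_Task 8 = 26; LS_Task 5 = 26−13 = 13
LF_Task 4 = min(LS_Task 5=13, LS_Task 7=24, LS_Task 8=26) = 13; LS_Task 4 = 13−4 = 9
LF_Task 3 = min(LS_Task 4=9, LS_Task 6=12) = 9; LS_Task 3 = 9−7 = 2
LF_Task 2 = LS_Task 5 = 13; LS_Task 2 = 13−13 = 0
LF_Task 1 = min(LS_Task 4=9, LS_Task 7=24) = 9; LS_Task 1 = 9−7 = 2
Slack_Task 3 = LS_Task 3 − ES_Task 3 = 2 − 0 = 2

2 days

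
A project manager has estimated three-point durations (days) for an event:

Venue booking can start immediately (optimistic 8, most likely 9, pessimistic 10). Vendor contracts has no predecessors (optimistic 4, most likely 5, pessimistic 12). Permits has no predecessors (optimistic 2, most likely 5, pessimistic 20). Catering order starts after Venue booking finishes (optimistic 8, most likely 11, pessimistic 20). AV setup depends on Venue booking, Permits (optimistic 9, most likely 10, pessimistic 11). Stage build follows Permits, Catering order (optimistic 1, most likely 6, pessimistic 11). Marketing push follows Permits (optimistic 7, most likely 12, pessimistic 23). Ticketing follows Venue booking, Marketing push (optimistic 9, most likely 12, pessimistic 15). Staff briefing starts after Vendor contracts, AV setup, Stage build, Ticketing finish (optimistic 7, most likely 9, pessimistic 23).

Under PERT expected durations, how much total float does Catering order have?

5 days

te_Venue booking = (8 + 4·9 + 10)/6 = 54/6 = 9
te_Vendor contracts = (4 + 4·5 + 12)/6 = 36/6 = 6
te_Permits = (2 + 4·5 + 20)/6 = 42/6 = 7
te_Catering order = (8 + 4·11 + 20)/6 = 72/6 = 12
te_AV setup = (9 + 4·10 + 11)/6 = 60/6 = 10
te_Stage build = (1 + 4·6 + 11)/6 = 36/6 = 6
te_Marketing push = (7 + 4·12 + 23)/6 = 78/6 = 13
te_Ticketing = (9 + 4·12 + 15)/6 = 72/6 = 12
te_Staff briefing = (7 + 4·9 + 23)/6 = 66/6 = 11

Forward pass:
ES_Venue booking = 0; EF_Venue booking = 9
ES_Vendor contracts = 0; EF_Vendor contracts = 6
ES_Permits = 0; EF_Permits = 7
ES_Catering order = 9; EF_Catering order = 9+12 = 21
ES_AV setup = max(EF_Venue booking=9, EF_Permits=7) = 9; EF_AV setup = 9+10 = 19
ES_Stage build = max(EF_Permits=7, EF_Catering order=21) = 21; EF_Stage build = 21+6 = 27
ES_Marketing push = 7; EF_Marketing push = 7+13 = 20
ES_Ticketing = max(EF_Venue booking=9, EF_Marketing push=20) = 20; EF_Ticketing = 20+12 = 32
ES_Staff briefing = max(EF_Vendor contracts=6, EF_AV setup=19, EF_Stage build=27, EF_Ticketing=32) = 32; EF_Staff briefing = 32+11 = 43
Expected project duration μ = 43 days. Critical path: Permits → Marketing push → Ticketing → Staff briefing.

Backward pass:
LF_Staff briefing = 43; LS_Staff briefing = 43−11 = 32
LF_Ticketing = LS_Staff briefing = 32; LS_Ticketing = 32−12 = 20
LF_Marketing push = LS_Ticketing = 20; LS_Marketing push = 20−13 = 7
LF_Stage build = LS_Staff briefing = 32; LS_Stage build = 32−6 = 26
LF_AV setup = LS_Staff briefing = 32; LS_AV setup = 32−10 = 22
LF_Catering order = LS_Stage build = 26; LS_Catering order = 26−12 = 14
LF_Permits = min(LS_AV setup=22, LS_Stage build=26, LS_Marketing push=7) = 7; LS_Permits = 7−7 = 0
LF_Vendor contracts = LS_Staff briefing = 32; LS_Vendor contracts = 32−6 = 26
LF_Venue booking = min(LS_Catering order=14, LS_AV setup=22, LS_Ticketing=20) = 14; LS_Venue booking = 14−9 = 5
Slack_Catering order = LS_Catering order − ES_Catering order = 14 − 9 = 5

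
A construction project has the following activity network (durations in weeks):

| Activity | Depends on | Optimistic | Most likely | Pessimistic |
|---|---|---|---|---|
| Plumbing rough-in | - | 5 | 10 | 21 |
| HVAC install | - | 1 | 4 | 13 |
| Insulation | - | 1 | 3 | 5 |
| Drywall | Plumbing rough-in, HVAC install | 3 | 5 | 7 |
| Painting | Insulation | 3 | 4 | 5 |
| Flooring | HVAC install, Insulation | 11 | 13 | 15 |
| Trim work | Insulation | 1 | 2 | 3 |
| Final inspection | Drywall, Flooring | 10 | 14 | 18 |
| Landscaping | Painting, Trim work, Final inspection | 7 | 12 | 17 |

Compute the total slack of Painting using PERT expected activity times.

te_Plumbing rough-in = (5 + 4·10 + 21)/6 = 66/6 = 11
te_HVAC install = (1 + 4·4 + 13)/6 = 30/6 = 5
te_Insulation = (1 + 4·3 + 5)/6 = 18/6 = 3
te_Drywall = (3 + 4·5 + 7)/6 = 30/6 = 5
te_Painting = (3 + 4·4 + 5)/6 = 24/6 = 4
te_Flooring = (11 + 4·13 + 15)/6 = 78/6 = 13
te_Trim work = (1 + 4·2 + 3)/6 = 12/6 = 2
te_Final inspection = (10 + 4·14 + 18)/6 = 84/6 = 14
te_Landscaping = (7 + 4·12 + 17)/6 = 72/6 = 12

Forward pass:
ES_Plumbing rough-in = 0; EF_Plumbing rough-in = 11
ES_HVAC install = 0; EF_HVAC install = 5
ES_Insulation = 0; EF_Insulation = 3
ES_Drywall = max(EF_Plumbing rough-in=11, EF_HVAC install=5) = 11; EF_Drywall = 11+5 = 16
ES_Painting = 3; EF_Painting = 3+4 = 7
ES_Flooring = max(EF_HVAC install=5, EF_Insulation=3) = 5; EF_Flooring = 5+13 = 18
ES_Trim work = 3; EF_Trim work = 3+2 = 5
ES_Final inspection = max(EF_Drywall=16, EF_Flooring=18) = 18; EF_Final inspection = 18+14 = 32
ES_Landscaping = max(EF_Painting=7, EF_Trim work=5, EF_Final inspection=32) = 32; EF_Landscaping = 32+12 = 44
Expected project duration μ = 44 weeks. Critical path: HVAC install → Flooring → Final inspection → Landscaping.

Backward pass:
LF_Landscaping = 44; LS_Landscaping = 44−12 = 32
LF_Final inspection = LS_Landscaping = 32; LS_Final inspection = 32−14 = 18
LF_Trim work = LS_Landscaping = 32; LS_Trim work = 32−2 = 30
LF_Flooring = LS_Final inspection = 18; LS_Flooring = 18−13 = 5
LF_Painting = LS_Landscaping = 32; LS_Painting = 32−4 = 28
LF_Drywall = LS_Final inspection = 18; LS_Drywall = 18−5 = 13
LF_Insulation = min(LS_Painting=28, LS_Flooring=5, LS_Trim work=30) = 5; LS_Insulation = 5−3 = 2
LF_HVAC install = min(LS_Drywall=13, LS_Flooring=5) = 5; LS_HVAC install = 5−5 = 0
LF_Plumbing rough-in = LS_Drywall = 13; LS_Plumbing rough-in = 13−11 = 2
Slack_Painting = LS_Painting − ES_Painting = 28 − 3 = 25

25 weeks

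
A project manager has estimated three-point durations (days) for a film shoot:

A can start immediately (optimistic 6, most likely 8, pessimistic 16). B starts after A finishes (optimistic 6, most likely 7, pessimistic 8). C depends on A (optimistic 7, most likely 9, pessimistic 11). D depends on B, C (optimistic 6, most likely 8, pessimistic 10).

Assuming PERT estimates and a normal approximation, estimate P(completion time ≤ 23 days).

0.059

te_A = (6 + 4·8 + 16)/6 = 54/6 = 9; σ²_A = ((16−6)/6)² = 2.778
te_B = (6 + 4·7 + 8)/6 = 42/6 = 7; σ²_B = ((8−6)/6)² = 0.111
te_C = (7 + 4·9 + 11)/6 = 54/6 = 9; σ²_C = ((11−7)/6)² = 0.444
te_D = (6 + 4·8 + 10)/6 = 48/6 = 8; σ²_D = ((10−6)/6)² = 0.444

Forward pass:
ES_A = 0; EF_A = 9
ES_B = 9; EF_B = 9+7 = 16
ES_C = 9; EF_C = 9+9 = 18
ES_D = max(EF_B=16, EF_C=18) = 18; EF_D = 18+8 = 26
Expected project duration μ = 26 days. Critical path: A → C → D.

Variance along critical path = 2.778 + 0.444 + 0.444 = 3.667; σ = √3.667 = 1.915 days.
Z = (23 − 26) / 1.915 = -1.567
P(T ≤ 23) = Φ(-1.567) ≈ 0.059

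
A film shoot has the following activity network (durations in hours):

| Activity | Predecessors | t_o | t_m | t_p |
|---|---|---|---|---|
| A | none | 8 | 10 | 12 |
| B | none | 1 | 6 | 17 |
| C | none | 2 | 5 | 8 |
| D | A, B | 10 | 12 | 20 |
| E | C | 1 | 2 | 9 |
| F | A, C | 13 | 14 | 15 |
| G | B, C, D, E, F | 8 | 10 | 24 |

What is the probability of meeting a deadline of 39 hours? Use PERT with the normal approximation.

0.861

te_A = (8 + 4·10 + 12)/6 = 60/6 = 10; σ²_A = ((12−8)/6)² = 0.444
te_B = (1 + 4·6 + 17)/6 = 42/6 = 7; σ²_B = ((17−1)/6)² = 7.111
te_C = (2 + 4·5 + 8)/6 = 30/6 = 5; σ²_C = ((8−2)/6)² = 1.000
te_D = (10 + 4·12 + 20)/6 = 78/6 = 13; σ²_D = ((20−10)/6)² = 2.778
te_E = (1 + 4·2 + 9)/6 = 18/6 = 3; σ²_E = ((9−1)/6)² = 1.778
te_F = (13 + 4·14 + 15)/6 = 84/6 = 14; σ²_F = ((15−13)/6)² = 0.111
te_G = (8 + 4·10 + 24)/6 = 72/6 = 12; σ²_G = ((24−8)/6)² = 7.111

Forward pass:
ES_A = 0; EF_A = 10
ES_B = 0; EF_B = 7
ES_C = 0; EF_C = 5
ES_D = max(EF_A=10, EF_B=7) = 10; EF_D = 10+13 = 23
ES_E = 5; EF_E = 5+3 = 8
ES_F = max(EF_A=10, EF_C=5) = 10; EF_F = 10+14 = 24
ES_G = max(EF_B=7, EF_C=5, EF_D=23, EF_E=8, EF_F=24) = 24; EF_G = 24+12 = 36
Expected project duration μ = 36 hours. Critical path: A → F → G.

Variance along critical path = 0.444 + 0.111 + 7.111 = 7.667; σ = √7.667 = 2.769 hours.
Z = (39 − 36) / 2.769 = 1.083
P(T ≤ 39) = Φ(1.083) ≈ 0.861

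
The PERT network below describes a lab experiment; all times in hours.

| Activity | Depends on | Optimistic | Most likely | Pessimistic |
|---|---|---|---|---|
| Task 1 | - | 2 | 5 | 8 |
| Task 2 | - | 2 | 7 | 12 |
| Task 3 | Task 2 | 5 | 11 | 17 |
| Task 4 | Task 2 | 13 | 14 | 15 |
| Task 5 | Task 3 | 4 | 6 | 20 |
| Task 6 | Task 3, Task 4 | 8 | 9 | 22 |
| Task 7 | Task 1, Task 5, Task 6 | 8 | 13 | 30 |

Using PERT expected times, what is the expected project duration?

te_Task 1 = (2 + 4·5 + 8)/6 = 30/6 = 5
te_Task 2 = (2 + 4·7 + 12)/6 = 42/6 = 7
te_Task 3 = (5 + 4·11 + 17)/6 = 66/6 = 11
te_Task 4 = (13 + 4·14 + 15)/6 = 84/6 = 14
te_Task 5 = (4 + 4·6 + 20)/6 = 48/6 = 8
te_Task 6 = (8 + 4·9 + 22)/6 = 66/6 = 11
te_Task 7 = (8 + 4·13 + 30)/6 = 90/6 = 15

Forward pass:
ES_Task 1 = 0; EF_Task 1 = 5
ES_Task 2 = 0; EF_Task 2 = 7
ES_Task 3 = 7; EF_Task 3 = 7+11 = 18
ES_Task 4 = 7; EF_Task 4 = 7+14 = 21
ES_Task 5 = 18; EF_Task 5 = 18+8 = 26
ES_Task 6 = max(EF_Task 3=18, EF_Task 4=21) = 21; EF_Task 6 = 21+11 = 32
ES_Task 7 = max(EF_Task 1=5, EF_Task 5=26, EF_Task 6=32) = 32; EF_Task 7 = 32+15 = 47
Expected project duration μ = 47 hours. Critical path: Task 2 → Task 4 → Task 6 → Task 7.

47 hours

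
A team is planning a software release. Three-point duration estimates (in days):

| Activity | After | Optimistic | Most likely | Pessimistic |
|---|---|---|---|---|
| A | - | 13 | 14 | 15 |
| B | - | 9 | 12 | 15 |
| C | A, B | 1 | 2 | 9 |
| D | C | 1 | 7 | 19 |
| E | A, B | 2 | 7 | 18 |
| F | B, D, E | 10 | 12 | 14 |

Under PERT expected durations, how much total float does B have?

te_A = (13 + 4·14 + 15)/6 = 84/6 = 14
te_B = (9 + 4·12 + 15)/6 = 72/6 = 12
te_C = (1 + 4·2 + 9)/6 = 18/6 = 3
te_D = (1 + 4·7 + 19)/6 = 48/6 = 8
te_E = (2 + 4·7 + 18)/6 = 48/6 = 8
te_F = (10 + 4·12 + 14)/6 = 72/6 = 12

Forward pass:
ES_A = 0; EF_A = 14
ES_B = 0; EF_B = 12
ES_C = max(EF_A=14, EF_B=12) = 14; EF_C = 14+3 = 17
ES_D = 17; EF_D = 17+8 = 25
ES_E = max(EF_A=14, EF_B=12) = 14; EF_E = 14+8 = 22
ES_F = max(EF_B=12, EF_D=25, EF_E=22) = 25; EF_F = 25+12 = 37
Expected project duration μ = 37 days. Critical path: A → C → D → F.

Backward pass:
LF_F = 37; LS_F = 37−12 = 25
LF_E = LS_F = 25; LS_E = 25−8 = 17
LF_D = LS_F = 25; LS_D = 25−8 = 17
LF_C = LS_D = 17; LS_C = 17−3 = 14
LF_B = min(LS_C=14, LS_E=17, LS_F=25) = 14; LS_B = 14−12 = 2
LF_A = min(LS_C=14, LS_E=17) = 14; LS_A = 14−14 = 0
Slack_B = LS_B − ES_B = 2 − 0 = 2

2 days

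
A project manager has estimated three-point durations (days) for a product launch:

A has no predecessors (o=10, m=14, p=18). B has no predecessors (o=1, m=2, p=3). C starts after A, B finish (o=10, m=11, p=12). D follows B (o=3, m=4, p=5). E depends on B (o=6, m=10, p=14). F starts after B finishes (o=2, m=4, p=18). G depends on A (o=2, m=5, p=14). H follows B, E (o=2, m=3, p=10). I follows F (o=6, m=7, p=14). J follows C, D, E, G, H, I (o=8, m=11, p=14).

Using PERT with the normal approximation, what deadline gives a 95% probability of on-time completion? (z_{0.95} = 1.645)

te_A = (10 + 4·14 + 18)/6 = 84/6 = 14; σ²_A = ((18−10)/6)² = 1.778
te_B = (1 + 4·2 + 3)/6 = 12/6 = 2; σ²_B = ((3−1)/6)² = 0.111
te_C = (10 + 4·11 + 12)/6 = 66/6 = 11; σ²_C = ((12−10)/6)² = 0.111
te_D = (3 + 4·4 + 5)/6 = 24/6 = 4; σ²_D = ((5−3)/6)² = 0.111
te_E = (6 + 4·10 + 14)/6 = 60/6 = 10; σ²_E = ((14−6)/6)² = 1.778
te_F = (2 + 4·4 + 18)/6 = 36/6 = 6; σ²_F = ((18−2)/6)² = 7.111
te_G = (2 + 4·5 + 14)/6 = 36/6 = 6; σ²_G = ((14−2)/6)² = 4.000
te_H = (2 + 4·3 + 10)/6 = 24/6 = 4; σ²_H = ((10−2)/6)² = 1.778
te_I = (6 + 4·7 + 14)/6 = 48/6 = 8; σ²_I = ((14−6)/6)² = 1.778
te_J = (8 + 4·11 + 14)/6 = 66/6 = 11; σ²_J = ((14−8)/6)² = 1.000

Forward pass:
ES_A = 0; EF_A = 14
ES_B = 0; EF_B = 2
ES_C = max(EF_A=14, EF_B=2) = 14; EF_C = 14+11 = 25
ES_D = 2; EF_D = 2+4 = 6
ES_E = 2; EF_E = 2+10 = 12
ES_F = 2; EF_F = 2+6 = 8
ES_G = 14; EF_G = 14+6 = 20
ES_H = max(EF_B=2, EF_E=12) = 12; EF_H = 12+4 = 16
ES_I = 8; EF_I = 8+8 = 16
ES_J = max(EF_C=25, EF_D=6, EF_E=12, EF_G=20, EF_H=16, EF_I=16) = 25; EF_J = 25+11 = 36
Expected project duration μ = 36 days. Critical path: A → C → J.

Variance along critical path = 1.778 + 0.111 + 1.000 = 2.889; σ = 1.700 days.
D = μ + z·σ = 36 + 1.645·1.700 = 38.8 days

38.8 days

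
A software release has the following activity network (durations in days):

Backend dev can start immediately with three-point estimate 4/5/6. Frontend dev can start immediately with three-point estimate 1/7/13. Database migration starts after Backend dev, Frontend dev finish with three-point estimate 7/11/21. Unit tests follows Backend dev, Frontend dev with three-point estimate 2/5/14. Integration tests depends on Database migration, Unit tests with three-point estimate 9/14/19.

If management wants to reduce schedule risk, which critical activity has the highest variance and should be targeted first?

Database migration

te_Backend dev = (4 + 4·5 + 6)/6 = 30/6 = 5; σ²_Backend dev = ((6−4)/6)² = 0.111
te_Frontend dev = (1 + 4·7 + 13)/6 = 42/6 = 7; σ²_Frontend dev = ((13−1)/6)² = 4.000
te_Database migration = (7 + 4·11 + 21)/6 = 72/6 = 12; σ²_Database migration = ((21−7)/6)² = 5.444
te_Unit tests = (2 + 4·5 + 14)/6 = 36/6 = 6; σ²_Unit tests = ((14−2)/6)² = 4.000
te_Integration tests = (9 + 4·14 + 19)/6 = 84/6 = 14; σ²_Integration tests = ((19−9)/6)² = 2.778

Forward pass:
ES_Backend dev = 0; EF_Backend dev = 5
ES_Frontend dev = 0; EF_Frontend dev = 7
ES_Database migration = max(EF_Backend dev=5, EF_Frontend dev=7) = 7; EF_Database migration = 7+12 = 19
ES_Unit tests = max(EF_Backend dev=5, EF_Frontend dev=7) = 7; EF_Unit tests = 7+6 = 13
ES_Integration tests = max(EF_Database migration=19, EF_Unit tests=13) = 19; EF_Integration tests = 19+14 = 33
Expected project duration μ = 33 days. Critical path: Frontend dev → Database migration → Integration tests.

Variances on critical path: σ²_Frontend dev=4.000, σ²_Database migration=5.444, σ²_Integration tests=2.778.
Largest is σ²_Database migration = 5.444.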